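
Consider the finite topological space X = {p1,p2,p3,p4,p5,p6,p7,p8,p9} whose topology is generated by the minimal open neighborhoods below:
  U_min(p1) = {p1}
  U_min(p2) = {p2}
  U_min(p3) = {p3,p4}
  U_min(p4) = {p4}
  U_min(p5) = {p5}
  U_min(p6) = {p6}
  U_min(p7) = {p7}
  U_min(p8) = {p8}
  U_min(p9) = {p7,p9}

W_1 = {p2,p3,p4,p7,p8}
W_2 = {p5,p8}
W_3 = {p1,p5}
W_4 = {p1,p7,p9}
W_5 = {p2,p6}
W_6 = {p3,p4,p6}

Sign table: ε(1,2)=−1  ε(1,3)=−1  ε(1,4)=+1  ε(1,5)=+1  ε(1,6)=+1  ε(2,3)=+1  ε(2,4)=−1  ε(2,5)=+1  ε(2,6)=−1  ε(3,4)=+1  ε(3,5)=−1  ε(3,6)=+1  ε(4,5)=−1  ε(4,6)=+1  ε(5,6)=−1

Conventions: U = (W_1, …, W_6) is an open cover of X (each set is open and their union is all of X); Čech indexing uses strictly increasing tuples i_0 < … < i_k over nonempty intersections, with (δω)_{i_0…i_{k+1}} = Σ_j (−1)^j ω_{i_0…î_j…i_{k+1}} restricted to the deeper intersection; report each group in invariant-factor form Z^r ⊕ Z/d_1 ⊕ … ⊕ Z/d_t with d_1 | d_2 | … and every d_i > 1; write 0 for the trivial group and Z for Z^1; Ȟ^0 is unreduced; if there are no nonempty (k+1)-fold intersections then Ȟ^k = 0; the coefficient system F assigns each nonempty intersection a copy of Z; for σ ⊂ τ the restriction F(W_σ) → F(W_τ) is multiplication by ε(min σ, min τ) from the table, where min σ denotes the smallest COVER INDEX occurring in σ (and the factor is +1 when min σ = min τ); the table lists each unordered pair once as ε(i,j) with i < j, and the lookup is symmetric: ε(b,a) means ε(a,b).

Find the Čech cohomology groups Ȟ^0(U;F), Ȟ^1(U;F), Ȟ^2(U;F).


Ȟ^0(U;F) ≅ 0; Ȟ^1(U;F) ≅ Z ⊕ Z/2; Ȟ^2(U;F) ≅ 0

nonempty intersections:
  W12={p8} W14={p7} W15={p2} W16={p3,p4} W23={p5} W34={p1} W56={p6}
C dims 6,7; δ0: rk 6, SNF 1^5·2
Ȟ^0: (6−6)−0=0 ⇒ 0
Ȟ^1: (7−0)−6=1 plus torsion [2] ⇒ Z ⊕ Z/2
Ȟ^2: (0−0)−0=0 ⇒ 0


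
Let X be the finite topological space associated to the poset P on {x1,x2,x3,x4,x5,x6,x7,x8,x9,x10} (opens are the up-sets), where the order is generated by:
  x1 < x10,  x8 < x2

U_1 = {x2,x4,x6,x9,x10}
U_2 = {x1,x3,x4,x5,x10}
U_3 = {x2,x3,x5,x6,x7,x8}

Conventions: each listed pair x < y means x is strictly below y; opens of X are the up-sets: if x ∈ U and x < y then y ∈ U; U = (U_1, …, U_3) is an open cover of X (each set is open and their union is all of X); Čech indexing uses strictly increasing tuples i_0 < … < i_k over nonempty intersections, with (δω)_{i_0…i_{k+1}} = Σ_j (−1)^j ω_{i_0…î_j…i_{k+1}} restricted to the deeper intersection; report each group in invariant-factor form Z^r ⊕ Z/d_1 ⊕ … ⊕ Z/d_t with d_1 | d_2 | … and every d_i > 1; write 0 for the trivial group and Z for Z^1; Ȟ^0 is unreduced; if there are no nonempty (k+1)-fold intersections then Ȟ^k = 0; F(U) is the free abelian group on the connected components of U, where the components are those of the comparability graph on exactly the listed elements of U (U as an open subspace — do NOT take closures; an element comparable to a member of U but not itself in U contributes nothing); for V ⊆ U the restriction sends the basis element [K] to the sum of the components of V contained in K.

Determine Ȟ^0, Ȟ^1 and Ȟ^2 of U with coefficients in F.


Ȟ^0 = Z^8,  Ȟ^1 = 0,  Ȟ^2 = 0

cover nerve:
  U12={x4,x10} U13={x2,x6} U23={x3,x5}
components per intersection:
  U1: {x2} {x4} {x6} {x9} {x10}
  U2: {x1,x10} {x3} {x4} {x5}
  U3: {x2,x8} {x3} {x5} {x6} {x7}
  U12: {x4} {x10}
  U13: {x2} {x6}
  U23: {x3} {x5}
C dims 14,6; δ0: rk 6, SNF 1^6
Ȟ^0: (14−6)−0=8 ⇒ Z^8
Ȟ^1: (6−0)−6=0 ⇒ 0
Ȟ^2: (0−0)−0=0 ⇒ 0


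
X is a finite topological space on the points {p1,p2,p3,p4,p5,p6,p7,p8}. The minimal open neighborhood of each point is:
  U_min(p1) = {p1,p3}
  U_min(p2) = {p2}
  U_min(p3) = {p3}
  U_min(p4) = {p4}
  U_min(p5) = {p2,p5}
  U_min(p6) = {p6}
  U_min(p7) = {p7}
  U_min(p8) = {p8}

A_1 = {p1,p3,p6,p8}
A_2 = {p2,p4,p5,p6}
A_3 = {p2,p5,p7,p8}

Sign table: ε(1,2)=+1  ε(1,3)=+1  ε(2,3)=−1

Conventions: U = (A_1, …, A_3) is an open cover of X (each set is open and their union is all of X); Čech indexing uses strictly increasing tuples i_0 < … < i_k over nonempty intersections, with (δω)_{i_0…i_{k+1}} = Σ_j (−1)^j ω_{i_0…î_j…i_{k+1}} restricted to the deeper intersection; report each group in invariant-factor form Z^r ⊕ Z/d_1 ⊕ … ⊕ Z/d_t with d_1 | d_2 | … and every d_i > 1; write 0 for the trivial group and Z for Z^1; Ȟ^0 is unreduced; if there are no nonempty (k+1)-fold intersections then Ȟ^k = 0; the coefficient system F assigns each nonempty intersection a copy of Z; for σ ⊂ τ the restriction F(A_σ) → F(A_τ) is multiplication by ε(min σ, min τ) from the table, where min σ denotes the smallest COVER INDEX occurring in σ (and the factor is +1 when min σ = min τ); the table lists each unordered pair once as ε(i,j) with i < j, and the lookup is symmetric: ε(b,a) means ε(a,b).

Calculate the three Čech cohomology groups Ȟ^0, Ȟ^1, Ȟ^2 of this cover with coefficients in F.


intersection data:
  A12={p6} A13={p8} A23={p2,p5}
C dims 3,3; δ0: rk 3, SNF 1^2·2
Ȟ^0 = (3 − 3) − 0 = 0, so Ȟ^0 ≅ 0
Ȟ^1 = (3 − 0) − 3 = 0 plus torsion [2], so Ȟ^1 ≅ Z/2
Ȟ^2 = (0 − 0) − 0 = 0, so Ȟ^2 ≅ 0

Ȟ^0(U;F) ≅ 0; Ȟ^1(U;F) ≅ Z/2; Ȟ^2(U;F) ≅ 0


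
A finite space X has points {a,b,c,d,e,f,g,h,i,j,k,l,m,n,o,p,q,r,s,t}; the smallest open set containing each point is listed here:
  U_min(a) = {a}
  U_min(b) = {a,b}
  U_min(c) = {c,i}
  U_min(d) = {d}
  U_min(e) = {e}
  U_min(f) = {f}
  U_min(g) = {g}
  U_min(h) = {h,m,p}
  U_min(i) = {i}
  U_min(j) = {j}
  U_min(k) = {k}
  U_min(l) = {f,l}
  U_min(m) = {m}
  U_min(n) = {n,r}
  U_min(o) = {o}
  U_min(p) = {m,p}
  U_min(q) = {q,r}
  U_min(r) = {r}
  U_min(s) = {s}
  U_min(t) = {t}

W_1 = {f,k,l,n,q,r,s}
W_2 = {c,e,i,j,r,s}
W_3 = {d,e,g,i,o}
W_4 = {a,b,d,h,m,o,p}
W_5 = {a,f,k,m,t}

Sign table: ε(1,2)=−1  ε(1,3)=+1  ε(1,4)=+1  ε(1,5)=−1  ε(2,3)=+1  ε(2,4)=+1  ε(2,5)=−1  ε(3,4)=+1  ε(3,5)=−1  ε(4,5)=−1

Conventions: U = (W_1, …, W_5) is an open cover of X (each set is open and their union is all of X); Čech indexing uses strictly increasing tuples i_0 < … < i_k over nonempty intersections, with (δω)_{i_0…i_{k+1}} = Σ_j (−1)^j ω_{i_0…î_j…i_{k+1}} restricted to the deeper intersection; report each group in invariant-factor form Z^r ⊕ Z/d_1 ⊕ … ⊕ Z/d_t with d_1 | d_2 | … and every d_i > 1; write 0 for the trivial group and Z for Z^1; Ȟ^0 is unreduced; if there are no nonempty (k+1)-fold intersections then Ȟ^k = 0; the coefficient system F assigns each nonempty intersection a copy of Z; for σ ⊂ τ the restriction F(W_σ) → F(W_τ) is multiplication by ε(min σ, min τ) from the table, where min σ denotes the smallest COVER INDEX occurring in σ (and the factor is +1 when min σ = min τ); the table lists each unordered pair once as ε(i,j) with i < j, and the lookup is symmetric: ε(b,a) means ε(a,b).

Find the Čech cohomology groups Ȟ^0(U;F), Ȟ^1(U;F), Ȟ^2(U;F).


intersection data:
  W12={r,s} W15={f,k} W23={e,i} W34={d,o} W45={a,m}
C dims 5,5; δ0: rk 5, SNF 1^4·2
Ȟ^0 = (5 − 5) − 0 = 0, so Ȟ^0 ≅ 0
Ȟ^1 = (5 − 0) − 5 = 0 plus torsion [2], so Ȟ^1 ≅ Z/2
Ȟ^2 = (0 − 0) − 0 = 0, so Ȟ^2 ≅ 0

Ȟ^0 ≅ 0, Ȟ^1 ≅ Z/2, Ȟ^2 ≅ 0


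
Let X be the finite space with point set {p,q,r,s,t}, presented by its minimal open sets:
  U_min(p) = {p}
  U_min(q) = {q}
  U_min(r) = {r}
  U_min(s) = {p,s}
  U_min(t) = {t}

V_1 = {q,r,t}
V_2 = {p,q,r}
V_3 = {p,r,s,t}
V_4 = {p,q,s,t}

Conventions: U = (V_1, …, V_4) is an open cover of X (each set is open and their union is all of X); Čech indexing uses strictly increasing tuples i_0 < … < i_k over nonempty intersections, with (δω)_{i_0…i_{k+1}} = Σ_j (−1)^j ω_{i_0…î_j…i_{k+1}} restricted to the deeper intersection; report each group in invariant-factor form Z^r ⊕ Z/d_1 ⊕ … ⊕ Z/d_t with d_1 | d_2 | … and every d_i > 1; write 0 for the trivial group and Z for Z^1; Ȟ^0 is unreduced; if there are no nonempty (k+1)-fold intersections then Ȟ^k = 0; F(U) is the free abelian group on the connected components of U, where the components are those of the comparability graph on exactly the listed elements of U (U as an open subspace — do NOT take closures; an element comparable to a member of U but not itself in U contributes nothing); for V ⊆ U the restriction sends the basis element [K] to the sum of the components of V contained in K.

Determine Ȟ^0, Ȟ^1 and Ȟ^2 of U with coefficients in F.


Ȟ^0(U;F) ≅ Z^4, Ȟ^1(U;F) ≅ 0 and Ȟ^2(U;F) ≅ 0

nerve of the cover:
  V12={q,r} V13={r,t} V14={q,t} V23={p,r} V24={p,q} V34={p,s,t}
  V123={r} V124={q} V134={t} V234={p}
components per intersection:
  V1: {q} {r} {t}
  V2: {p} {q} {r}
  V3: {p,s} {r} {t}
  V4: {p,s} {q} {t}
  V12: {q} {r}
  V13: {r} {t}
  V14: {q} {t}
  V23: {p} {r}
  V24: {p} {q}
  V34: {p,s} {t}
  V123: {r}
  V124: {q}
  V134: {t}
  V234: {p}
C dims 12,12,4; δ0: rk 8, SNF 1^8; δ1: rk 4, SNF 1^4
Ȟ^0 = (12 − 8) − 0 = 4, so Ȟ^0 ≅ Z^4
Ȟ^1 = (12 − 4) − 8 = 0, so Ȟ^1 ≅ 0
Ȟ^2 = (4 − 0) − 4 = 0, so Ȟ^2 ≅ 0


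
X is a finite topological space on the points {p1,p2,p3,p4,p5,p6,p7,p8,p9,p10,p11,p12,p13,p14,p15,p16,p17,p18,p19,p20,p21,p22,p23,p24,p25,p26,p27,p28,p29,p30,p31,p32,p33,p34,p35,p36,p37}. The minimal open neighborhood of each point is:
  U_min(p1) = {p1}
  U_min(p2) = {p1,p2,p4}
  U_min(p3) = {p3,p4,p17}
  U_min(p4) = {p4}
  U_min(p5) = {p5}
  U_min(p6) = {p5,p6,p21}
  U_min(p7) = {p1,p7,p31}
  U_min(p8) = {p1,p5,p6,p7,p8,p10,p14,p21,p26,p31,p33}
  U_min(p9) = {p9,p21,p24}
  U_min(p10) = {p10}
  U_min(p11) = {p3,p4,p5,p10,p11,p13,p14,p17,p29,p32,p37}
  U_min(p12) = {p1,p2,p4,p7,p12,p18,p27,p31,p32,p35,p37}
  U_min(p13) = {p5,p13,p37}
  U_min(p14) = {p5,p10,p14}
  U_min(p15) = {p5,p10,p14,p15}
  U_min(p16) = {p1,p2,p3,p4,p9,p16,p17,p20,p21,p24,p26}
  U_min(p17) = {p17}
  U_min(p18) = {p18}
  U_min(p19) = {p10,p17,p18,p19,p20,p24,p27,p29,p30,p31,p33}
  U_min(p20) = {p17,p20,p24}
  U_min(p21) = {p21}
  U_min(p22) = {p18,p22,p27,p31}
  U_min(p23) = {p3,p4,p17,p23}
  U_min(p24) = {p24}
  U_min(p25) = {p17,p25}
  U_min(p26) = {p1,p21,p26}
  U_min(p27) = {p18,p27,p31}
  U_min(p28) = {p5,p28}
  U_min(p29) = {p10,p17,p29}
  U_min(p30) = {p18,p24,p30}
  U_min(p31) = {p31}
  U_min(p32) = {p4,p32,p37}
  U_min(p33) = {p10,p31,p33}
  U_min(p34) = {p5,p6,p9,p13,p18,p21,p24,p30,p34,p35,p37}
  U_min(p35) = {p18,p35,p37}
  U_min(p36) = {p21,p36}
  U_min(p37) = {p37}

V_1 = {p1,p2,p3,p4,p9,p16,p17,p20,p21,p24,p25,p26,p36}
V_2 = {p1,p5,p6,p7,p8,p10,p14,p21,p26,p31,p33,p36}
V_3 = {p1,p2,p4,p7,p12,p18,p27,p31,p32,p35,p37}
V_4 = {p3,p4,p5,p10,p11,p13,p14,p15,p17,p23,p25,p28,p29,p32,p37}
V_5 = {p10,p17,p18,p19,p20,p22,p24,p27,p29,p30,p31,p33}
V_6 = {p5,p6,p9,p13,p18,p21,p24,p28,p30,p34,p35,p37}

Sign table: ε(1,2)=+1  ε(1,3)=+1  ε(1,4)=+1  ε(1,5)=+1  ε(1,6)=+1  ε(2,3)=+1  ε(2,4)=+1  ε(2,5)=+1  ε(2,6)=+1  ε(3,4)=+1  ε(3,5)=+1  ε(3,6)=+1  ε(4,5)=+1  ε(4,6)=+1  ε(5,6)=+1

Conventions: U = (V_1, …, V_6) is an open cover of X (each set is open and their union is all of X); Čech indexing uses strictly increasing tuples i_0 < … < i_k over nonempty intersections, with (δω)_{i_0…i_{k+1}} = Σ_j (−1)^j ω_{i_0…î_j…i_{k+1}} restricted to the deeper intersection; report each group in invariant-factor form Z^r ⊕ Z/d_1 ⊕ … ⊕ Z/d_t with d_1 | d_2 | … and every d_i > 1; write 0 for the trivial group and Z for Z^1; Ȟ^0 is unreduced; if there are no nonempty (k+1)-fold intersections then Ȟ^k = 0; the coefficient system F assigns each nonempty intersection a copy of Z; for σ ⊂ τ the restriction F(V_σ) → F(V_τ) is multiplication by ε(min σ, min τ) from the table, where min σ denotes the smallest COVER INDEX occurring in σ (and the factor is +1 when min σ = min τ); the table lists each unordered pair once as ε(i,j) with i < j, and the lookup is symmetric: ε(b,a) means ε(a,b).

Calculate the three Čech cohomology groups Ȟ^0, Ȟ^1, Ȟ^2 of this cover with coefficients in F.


cover nerve:
  V12={p1,p21,p26,p36} V13={p1,p2,p4} V14={p3,p4,p17,p25} V15={p17,p20,p24} V16={p9,p21,p24} V23={p1,p7,p31} V24={p5,p10,p14} V25={p10,p31,p33} V26={p5,p6,p21} V34={p4,p32,p37} V35={p18,p27,p31} V36={p18,p35,p37} V45={p10,p17,p29} V46={p5,p13,p28,p37} V56={p18,p24,p30}
  V123={p1} V126={p21} V134={p4} V145={p17} V156={p24} V235={p31} V245={p10} V246={p5} V346={p37} V356={p18}
C dims 6,15,10; δ0: rk 5, SNF 1^5; δ1: rk 10, SNF 1^9·2
Ȟ^0: (6−5)−0=1 ⇒ Z
Ȟ^1: (15−10)−5=0 ⇒ 0
Ȟ^2: (10−0)−10=0 plus torsion [2] ⇒ Z/2

Ȟ^0 ≅ Z; Ȟ^1 ≅ 0; Ȟ^2 ≅ Z/2


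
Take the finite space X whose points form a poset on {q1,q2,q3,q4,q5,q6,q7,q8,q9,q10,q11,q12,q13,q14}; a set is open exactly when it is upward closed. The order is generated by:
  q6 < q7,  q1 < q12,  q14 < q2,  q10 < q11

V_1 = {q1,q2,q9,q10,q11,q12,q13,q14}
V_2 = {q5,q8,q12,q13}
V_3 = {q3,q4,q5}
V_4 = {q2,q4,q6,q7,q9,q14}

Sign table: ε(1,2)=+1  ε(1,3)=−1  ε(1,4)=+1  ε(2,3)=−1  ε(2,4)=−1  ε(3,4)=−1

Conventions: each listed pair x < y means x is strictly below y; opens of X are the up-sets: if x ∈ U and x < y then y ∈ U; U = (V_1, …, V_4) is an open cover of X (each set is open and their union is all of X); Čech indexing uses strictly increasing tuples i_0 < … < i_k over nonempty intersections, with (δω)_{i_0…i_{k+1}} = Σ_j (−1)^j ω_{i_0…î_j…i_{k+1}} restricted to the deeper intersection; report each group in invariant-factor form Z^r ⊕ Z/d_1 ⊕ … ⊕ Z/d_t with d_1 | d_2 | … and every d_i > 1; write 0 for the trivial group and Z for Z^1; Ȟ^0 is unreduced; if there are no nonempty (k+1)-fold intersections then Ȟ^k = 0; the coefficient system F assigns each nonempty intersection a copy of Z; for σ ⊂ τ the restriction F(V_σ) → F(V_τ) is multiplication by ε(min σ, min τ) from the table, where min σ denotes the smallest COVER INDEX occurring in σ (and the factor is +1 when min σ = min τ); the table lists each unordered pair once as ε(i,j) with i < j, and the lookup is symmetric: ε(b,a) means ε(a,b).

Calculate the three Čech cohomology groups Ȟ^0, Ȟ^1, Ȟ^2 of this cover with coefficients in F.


Ȟ^0(U;F) ≅ Z; Ȟ^1(U;F) ≅ Z; Ȟ^2(U;F) ≅ 0

nerve simplices:
  V12={q12,q13} V14={q2,q9,q14} V23={q5} V34={q4}
C dims 4,4; δ0: rk 3, SNF 1^3
degree 0: 4−3−0 = 1 → Ȟ^0 ≅ Z
degree 1: 4−0−3 = 1 → Ȟ^1 ≅ Z
degree 2: 0−0−0 = 0 → Ȟ^2 ≅ 0


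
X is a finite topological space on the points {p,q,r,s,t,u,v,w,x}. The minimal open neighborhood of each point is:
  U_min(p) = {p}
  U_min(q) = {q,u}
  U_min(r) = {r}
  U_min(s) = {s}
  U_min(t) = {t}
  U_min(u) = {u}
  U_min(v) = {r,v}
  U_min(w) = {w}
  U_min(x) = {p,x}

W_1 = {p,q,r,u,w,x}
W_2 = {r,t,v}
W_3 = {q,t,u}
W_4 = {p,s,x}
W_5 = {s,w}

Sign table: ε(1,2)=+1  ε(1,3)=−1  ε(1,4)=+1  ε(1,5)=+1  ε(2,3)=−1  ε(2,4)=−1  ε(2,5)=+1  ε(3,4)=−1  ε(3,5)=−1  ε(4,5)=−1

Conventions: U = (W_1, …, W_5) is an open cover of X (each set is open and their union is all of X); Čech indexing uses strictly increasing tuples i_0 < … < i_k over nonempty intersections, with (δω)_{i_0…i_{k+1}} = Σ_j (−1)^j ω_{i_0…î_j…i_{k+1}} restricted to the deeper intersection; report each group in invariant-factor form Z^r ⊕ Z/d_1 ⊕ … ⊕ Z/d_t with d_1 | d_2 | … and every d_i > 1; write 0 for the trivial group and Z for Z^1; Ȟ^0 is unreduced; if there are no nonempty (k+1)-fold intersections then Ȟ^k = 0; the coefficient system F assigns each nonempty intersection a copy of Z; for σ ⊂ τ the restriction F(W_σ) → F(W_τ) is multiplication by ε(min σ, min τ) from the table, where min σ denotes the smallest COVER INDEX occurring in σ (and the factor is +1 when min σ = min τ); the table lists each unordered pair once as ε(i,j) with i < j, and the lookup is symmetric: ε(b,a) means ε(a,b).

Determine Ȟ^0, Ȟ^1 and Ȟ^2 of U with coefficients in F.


nonempty overlaps:
  W12={r} W13={q,u} W14={p,x} W15={w} W23={t} W45={s}
C dims 5,6; δ0: rk 5, SNF 1^4·2
degree 0: 5−5−0 = 0 → Ȟ^0 ≅ 0
degree 1: 6−0−5 = 1 plus torsion [2] → Ȟ^1 ≅ Z ⊕ Z/2
degree 2: 0−0−0 = 0 → Ȟ^2 ≅ 0

Ȟ^0 = 0, Ȟ^1 = Z ⊕ Z/2 and Ȟ^2 = 0


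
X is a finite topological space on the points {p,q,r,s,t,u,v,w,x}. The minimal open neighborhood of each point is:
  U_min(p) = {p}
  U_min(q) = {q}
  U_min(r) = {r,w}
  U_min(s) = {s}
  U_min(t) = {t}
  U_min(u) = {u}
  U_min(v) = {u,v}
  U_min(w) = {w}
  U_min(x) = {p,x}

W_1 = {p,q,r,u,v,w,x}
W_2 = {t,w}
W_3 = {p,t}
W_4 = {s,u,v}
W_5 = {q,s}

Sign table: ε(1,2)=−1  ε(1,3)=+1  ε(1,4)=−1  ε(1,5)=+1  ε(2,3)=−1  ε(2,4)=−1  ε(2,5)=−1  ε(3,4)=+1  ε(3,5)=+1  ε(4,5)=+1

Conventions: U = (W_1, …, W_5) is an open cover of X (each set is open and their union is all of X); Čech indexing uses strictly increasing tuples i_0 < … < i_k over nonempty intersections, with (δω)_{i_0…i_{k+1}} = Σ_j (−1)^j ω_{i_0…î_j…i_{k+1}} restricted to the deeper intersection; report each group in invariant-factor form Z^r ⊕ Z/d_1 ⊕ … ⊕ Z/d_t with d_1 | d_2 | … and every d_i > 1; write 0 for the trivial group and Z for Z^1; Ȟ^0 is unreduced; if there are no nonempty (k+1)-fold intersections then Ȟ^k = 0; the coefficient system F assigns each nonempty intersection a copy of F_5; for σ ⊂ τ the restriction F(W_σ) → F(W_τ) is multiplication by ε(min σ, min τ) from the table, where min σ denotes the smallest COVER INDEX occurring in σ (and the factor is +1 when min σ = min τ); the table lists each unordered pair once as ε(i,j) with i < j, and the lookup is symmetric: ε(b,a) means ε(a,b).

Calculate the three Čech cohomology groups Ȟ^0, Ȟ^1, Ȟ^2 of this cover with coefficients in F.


Ȟ^0(U;F) ≅ 0,  Ȟ^1(U;F) ≅ Z/5,  Ȟ^2(U;F) ≅ 0

intersection data:
  W12={w} W13={p} W14={u,v} W15={q} W23={t} W45={s}
C dims 5,6; δ0: rk_F5 5
Ȟ^0 = (5 − 5) − 0 = 0, so Ȟ^0 ≅ 0
Ȟ^1 = (6 − 0) − 5 = 1, so Ȟ^1 ≅ Z/5
Ȟ^2 = (0 − 0) − 0 = 0, so Ȟ^2 ≅ 0


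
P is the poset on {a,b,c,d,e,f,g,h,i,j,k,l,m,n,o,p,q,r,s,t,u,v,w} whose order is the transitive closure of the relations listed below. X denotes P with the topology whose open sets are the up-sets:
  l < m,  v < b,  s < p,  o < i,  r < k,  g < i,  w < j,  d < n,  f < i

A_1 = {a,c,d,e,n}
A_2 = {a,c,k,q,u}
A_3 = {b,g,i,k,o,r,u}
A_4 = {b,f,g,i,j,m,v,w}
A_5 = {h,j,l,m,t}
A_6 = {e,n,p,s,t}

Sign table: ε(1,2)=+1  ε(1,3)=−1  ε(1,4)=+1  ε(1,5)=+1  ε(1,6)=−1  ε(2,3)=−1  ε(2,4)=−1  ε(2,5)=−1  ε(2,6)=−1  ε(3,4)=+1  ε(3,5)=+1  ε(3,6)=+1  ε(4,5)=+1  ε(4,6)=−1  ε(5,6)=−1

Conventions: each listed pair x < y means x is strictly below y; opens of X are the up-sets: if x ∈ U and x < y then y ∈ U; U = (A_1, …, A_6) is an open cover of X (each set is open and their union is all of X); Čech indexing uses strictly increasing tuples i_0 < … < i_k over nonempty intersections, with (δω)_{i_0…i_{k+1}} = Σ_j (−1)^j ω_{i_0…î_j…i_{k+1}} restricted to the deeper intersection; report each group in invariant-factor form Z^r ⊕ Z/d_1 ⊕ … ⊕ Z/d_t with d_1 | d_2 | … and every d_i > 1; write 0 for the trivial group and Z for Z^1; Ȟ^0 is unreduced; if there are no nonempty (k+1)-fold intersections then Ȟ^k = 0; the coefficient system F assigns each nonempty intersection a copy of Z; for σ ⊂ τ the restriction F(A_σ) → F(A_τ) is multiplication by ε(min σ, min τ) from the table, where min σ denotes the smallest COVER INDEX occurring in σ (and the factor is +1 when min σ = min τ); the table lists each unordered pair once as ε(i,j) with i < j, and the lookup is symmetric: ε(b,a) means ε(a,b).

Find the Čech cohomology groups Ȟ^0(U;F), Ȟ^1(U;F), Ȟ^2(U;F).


Ȟ^0 = 0, Ȟ^1 = Z/2 and Ȟ^2 = 0

nerve of the cover:
  A12={a,c} A16={e,n} A23={k,u} A34={b,g,i} A45={j,m} A56={t}
C dims 6,6; δ0: rk 6, SNF 1^5·2
Ȟ^0 = (6 − 6) − 0 = 0, so Ȟ^0 ≅ 0
Ȟ^1 = (6 − 0) − 6 = 0 plus torsion [2], so Ȟ^1 ≅ Z/2
Ȟ^2 = (0 − 0) − 0 = 0, so Ȟ^2 ≅ 0


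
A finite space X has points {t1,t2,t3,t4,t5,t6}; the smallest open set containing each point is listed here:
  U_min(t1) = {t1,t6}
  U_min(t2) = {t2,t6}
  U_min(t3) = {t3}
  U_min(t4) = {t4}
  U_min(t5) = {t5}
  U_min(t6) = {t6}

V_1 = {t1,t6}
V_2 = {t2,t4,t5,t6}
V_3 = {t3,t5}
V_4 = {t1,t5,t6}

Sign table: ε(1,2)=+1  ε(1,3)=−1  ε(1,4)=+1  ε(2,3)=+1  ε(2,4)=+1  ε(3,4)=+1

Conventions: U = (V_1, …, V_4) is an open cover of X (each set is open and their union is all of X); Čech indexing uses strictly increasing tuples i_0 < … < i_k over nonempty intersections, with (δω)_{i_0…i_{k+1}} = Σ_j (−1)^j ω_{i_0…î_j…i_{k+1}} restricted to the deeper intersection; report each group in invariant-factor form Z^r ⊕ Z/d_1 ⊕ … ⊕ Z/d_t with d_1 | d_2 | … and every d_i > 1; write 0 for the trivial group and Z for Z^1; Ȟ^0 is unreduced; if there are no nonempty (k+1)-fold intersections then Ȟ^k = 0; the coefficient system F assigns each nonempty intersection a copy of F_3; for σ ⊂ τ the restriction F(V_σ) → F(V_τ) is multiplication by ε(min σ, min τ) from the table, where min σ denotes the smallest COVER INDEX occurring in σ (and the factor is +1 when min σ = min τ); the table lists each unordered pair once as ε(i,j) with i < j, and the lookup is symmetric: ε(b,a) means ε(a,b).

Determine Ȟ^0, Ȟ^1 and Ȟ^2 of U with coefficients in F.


intersection data:
  V12={t6} V14={t1,t6} V23={t5} V24={t5,t6} V34={t5}
  V124={t6} V234={t5}
C dims 4,5,2; δ0: rk_F3 3; δ1: rk_F3 2
Ȟ^0 = (4 − 3) − 0 = 1, so Ȟ^0 ≅ Z/3
Ȟ^1 = (5 − 2) − 3 = 0, so Ȟ^1 ≅ 0
Ȟ^2 = (2 − 0) − 2 = 0, so Ȟ^2 ≅ 0

Ȟ^0(U;F) ≅ Z/3,  Ȟ^1(U;F) ≅ 0,  Ȟ^2(U;F) ≅ 0


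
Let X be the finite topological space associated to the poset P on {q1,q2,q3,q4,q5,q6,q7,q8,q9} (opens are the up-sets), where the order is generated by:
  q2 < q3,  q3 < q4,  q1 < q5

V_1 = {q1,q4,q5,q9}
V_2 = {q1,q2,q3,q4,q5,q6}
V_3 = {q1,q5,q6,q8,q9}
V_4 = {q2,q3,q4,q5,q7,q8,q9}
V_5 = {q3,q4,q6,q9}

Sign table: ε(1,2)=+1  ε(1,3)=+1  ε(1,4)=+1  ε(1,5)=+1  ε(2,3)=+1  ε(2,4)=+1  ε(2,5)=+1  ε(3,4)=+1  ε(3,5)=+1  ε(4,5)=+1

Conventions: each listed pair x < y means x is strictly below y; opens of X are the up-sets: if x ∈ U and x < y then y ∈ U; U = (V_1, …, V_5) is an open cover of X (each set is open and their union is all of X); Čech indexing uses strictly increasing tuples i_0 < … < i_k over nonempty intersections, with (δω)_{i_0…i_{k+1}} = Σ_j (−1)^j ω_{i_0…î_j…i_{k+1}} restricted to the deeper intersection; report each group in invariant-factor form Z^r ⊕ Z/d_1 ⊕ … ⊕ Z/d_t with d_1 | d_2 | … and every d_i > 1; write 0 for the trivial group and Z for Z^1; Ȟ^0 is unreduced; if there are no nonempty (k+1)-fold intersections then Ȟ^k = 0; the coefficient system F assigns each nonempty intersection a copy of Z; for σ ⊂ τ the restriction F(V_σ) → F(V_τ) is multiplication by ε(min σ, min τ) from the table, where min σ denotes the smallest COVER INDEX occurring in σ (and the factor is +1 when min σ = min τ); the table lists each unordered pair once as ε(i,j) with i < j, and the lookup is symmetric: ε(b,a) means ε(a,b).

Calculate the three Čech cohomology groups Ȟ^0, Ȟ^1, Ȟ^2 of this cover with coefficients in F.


cover nerve:
  V12={q1,q4,q5} V13={q1,q5,q9} V14={q4,q5,q9} V15={q4,q9} V23={q1,q5,q6} V24={q2,q3,q4,q5} V25={q3,q4,q6} V34={q5,q8,q9} V35={q6,q9} V45={q3,q4,q9}
  V123={q1,q5} V124={q4,q5} V125={q4} V134={q5,q9} V135={q9} V145={q4,q9} V234={q5} V235={q6} V245={q3,q4} V345={q9}
  V1234={q5} V1245={q4} V1345={q9}
C dims 5,10,10,3; δ0: rk 4, SNF 1^4; δ1: rk 6, SNF 1^6; δ2: rk 3, SNF 1^3
Ȟ^0: (5−4)−0=1 ⇒ Z
Ȟ^1: (10−6)−4=0 ⇒ 0
Ȟ^2: (10−3)−6=1 ⇒ Z

Ȟ^0 ≅ Z, Ȟ^1 ≅ 0, Ȟ^2 ≅ Z


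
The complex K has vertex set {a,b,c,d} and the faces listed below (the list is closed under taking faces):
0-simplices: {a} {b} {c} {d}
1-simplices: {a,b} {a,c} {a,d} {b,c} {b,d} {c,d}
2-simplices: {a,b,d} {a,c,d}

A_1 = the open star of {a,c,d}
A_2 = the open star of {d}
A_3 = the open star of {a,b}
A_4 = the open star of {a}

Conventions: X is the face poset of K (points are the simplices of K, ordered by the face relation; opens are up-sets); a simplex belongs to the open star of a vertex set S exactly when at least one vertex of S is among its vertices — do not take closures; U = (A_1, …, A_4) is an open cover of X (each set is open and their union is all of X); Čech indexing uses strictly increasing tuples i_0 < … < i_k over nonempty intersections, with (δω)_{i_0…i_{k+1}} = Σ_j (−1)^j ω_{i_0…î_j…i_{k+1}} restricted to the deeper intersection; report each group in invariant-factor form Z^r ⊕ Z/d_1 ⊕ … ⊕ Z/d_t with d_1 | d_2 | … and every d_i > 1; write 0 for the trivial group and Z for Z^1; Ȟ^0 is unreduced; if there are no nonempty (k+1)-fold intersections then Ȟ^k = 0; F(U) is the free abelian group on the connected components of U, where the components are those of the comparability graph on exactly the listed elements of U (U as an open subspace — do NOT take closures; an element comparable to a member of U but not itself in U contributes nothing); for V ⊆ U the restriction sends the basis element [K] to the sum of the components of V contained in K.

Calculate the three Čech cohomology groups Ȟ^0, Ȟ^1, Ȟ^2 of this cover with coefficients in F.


Ȟ^0 ≅ Z,  Ȟ^1 ≅ Z,  Ȟ^2 ≅ 0

nerve of the cover:
  A1={{a},{c},{d},{a,b},{a,c},{a,d},{b,c},{b,d},{c,d},{a,b,d},{a,c,d}} A2={{d},{a,d},{b,d},{c,d},{a,b,d},{a,c,d}} A3={{a},{b},{a,b},{a,c},{a,d},{b,c},{b,d},{a,b,d},{a,c,d}} A4={{a},{a,b},{a,c},{a,d},{a,b,d},{a,c,d}}
  A12={{d},{a,d},{b,d},{c,d},{a,b,d},{a,c,d}} A13={{a},{a,b},{a,c},{a,d},{b,c},{b,d},{a,b,d},{a,c,d}} A14={{a},{a,b},{a,c},{a,d},{a,b,d},{a,c,d}} A23={{a,d},{b,d},{a,b,d},{a,c,d}} A24={{a,d},{a,b,d},{a,c,d}} A34={{a},{a,b},{a,c},{a,d},{a,b,d},{a,c,d}}
  A123={{a,d},{b,d},{a,b,d},{a,c,d}} A124={{a,d},{a,b,d},{a,c,d}} A134={{a},{a,b},{a,c},{a,d},{a,b,d},{a,c,d}} A234={{a,d},{a,b,d},{a,c,d}}
  A1234={{a,d},{a,b,d},{a,c,d}}
components per intersection:
  A1: {{a},{c},{d},{a,b},{a,c},{a,d},{b,c},{b,d},{c,d},{a,b,d},{a,c,d}}
  A2: {{d},{a,d},{b,d},{c,d},{a,b,d},{a,c,d}}
  A3: {{a},{b},{a,b},{a,c},{a,d},{b,c},{b,d},{a,b,d},{a,c,d}}
  A4: {{a},{a,b},{a,c},{a,d},{a,b,d},{a,c,d}}
  A12: {{d},{a,d},{b,d},{c,d},{a,b,d},{a,c,d}}
  A13: {{a},{a,b},{a,c},{a,d},{b,d},{a,b,d},{a,c,d}} {{b,c}}
  A14: {{a},{a,b},{a,c},{a,d},{a,b,d},{a,c,d}}
  A23: {{a,d},{b,d},{a,b,d},{a,c,d}}
  A24: {{a,d},{a,b,d},{a,c,d}}
  A34: {{a},{a,b},{a,c},{a,d},{a,b,d},{a,c,d}}
  A123: {{a,d},{b,d},{a,b,d},{a,c,d}}
  A124: {{a,d},{a,b,d},{a,c,d}}
  A134: {{a},{a,b},{a,c},{a,d},{a,b,d},{a,c,d}}
  A234: {{a,d},{a,b,d},{a,c,d}}
  A1234: {{a,d},{a,b,d},{a,c,d}}
C dims 4,7,4,1; δ0: rk 3, SNF 1^3; δ1: rk 3, SNF 1^3; δ2: rk 1, SNF 1^1
Ȟ^0 = (4 − 3) − 0 = 1, so Ȟ^0 ≅ Z
Ȟ^1 = (7 − 3) − 3 = 1, so Ȟ^1 ≅ Z
Ȟ^2 = (4 − 1) − 3 = 0, so Ȟ^2 ≅ 0


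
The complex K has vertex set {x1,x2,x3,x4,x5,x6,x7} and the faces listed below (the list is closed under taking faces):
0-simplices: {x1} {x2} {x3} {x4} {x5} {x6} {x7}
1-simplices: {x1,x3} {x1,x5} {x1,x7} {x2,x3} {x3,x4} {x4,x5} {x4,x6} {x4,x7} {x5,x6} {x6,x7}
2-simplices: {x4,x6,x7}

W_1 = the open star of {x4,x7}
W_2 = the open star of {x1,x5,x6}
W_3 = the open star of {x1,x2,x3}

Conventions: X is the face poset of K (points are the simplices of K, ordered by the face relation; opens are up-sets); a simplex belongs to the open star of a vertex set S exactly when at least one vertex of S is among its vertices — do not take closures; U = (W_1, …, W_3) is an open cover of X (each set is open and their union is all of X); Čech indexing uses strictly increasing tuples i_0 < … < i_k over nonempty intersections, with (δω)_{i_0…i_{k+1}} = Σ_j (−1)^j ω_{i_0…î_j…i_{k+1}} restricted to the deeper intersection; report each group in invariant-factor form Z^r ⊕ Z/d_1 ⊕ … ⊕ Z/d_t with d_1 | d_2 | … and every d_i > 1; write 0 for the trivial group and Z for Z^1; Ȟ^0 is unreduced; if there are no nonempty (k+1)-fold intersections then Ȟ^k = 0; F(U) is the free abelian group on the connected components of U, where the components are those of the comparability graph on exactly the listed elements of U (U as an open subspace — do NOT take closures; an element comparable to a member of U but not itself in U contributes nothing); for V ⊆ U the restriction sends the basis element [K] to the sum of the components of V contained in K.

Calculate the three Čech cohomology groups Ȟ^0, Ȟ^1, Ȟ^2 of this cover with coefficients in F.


nerve of the cover:
  W1={{x4},{x7},{x1,x7},{x3,x4},{x4,x5},{x4,x6},{x4,x7},{x6,x7},{x4,x6,x7}} W2={{x1},{x5},{x6},{x1,x3},{x1,x5},{x1,x7},{x4,x5},{x4,x6},{x5,x6},{x6,x7},{x4,x6,x7}} W3={{x1},{x2},{x3},{x1,x3},{x1,x5},{x1,x7},{x2,x3},{x3,x4}}
  W12={{x1,x7},{x4,x5},{x4,x6},{x6,x7},{x4,x6,x7}} W13={{x1,x7},{x3,x4}} W23={{x1},{x1,x3},{x1,x5},{x1,x7}}
  W123={{x1,x7}}
components per intersection:
  W1: {{x4},{x7},{x1,x7},{x3,x4},{x4,x5},{x4,x6},{x4,x7},{x6,x7},{x4,x6,x7}}
  W2: {{x1},{x5},{x6},{x1,x3},{x1,x5},{x1,x7},{x4,x5},{x4,x6},{x5,x6},{x6,x7},{x4,x6,x7}}
  W3: {{x1},{x2},{x3},{x1,x3},{x1,x5},{x1,x7},{x2,x3},{x3,x4}}
  W12: {{x1,x7}} {{x4,x5}} {{x4,x6},{x6,x7},{x4,x6,x7}}
  W13: {{x1,x7}} {{x3,x4}}
  W23: {{x1},{x1,x3},{x1,x5},{x1,x7}}
  W123: {{x1,x7}}
C dims 3,6,1; δ0: rk 2, SNF 1^2; δ1: rk 1, SNF 1^1
Ȟ^0 = (3 − 2) − 0 = 1, so Ȟ^0 ≅ Z
Ȟ^1 = (6 − 1) − 2 = 3, so Ȟ^1 ≅ Z^3
Ȟ^2 = (1 − 0) − 1 = 0, so Ȟ^2 ≅ 0

Ȟ^0 = Z, Ȟ^1 = Z^3, Ȟ^2 = 0


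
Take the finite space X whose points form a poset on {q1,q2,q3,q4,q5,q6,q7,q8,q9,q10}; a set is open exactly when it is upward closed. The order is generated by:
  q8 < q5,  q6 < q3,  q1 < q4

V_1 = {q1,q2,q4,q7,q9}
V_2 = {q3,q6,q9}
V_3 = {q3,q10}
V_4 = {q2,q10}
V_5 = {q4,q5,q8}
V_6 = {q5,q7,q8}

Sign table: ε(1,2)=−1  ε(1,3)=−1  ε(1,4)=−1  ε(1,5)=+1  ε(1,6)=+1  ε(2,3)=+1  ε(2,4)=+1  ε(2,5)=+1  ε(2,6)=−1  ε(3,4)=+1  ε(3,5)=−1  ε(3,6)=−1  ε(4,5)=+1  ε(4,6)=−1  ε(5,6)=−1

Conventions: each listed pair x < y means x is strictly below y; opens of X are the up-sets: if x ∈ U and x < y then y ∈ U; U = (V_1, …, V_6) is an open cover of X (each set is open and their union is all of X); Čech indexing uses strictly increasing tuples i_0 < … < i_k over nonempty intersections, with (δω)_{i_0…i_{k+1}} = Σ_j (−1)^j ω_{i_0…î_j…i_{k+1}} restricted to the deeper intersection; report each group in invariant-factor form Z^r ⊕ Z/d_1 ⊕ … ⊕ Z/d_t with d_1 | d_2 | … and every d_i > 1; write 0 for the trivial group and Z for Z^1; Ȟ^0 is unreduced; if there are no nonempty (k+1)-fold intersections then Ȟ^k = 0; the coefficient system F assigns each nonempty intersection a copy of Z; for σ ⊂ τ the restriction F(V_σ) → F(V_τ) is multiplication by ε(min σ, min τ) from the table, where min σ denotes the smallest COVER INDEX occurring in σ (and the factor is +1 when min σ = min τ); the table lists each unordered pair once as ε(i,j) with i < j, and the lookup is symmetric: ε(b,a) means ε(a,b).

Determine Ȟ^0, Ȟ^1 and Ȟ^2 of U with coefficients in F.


nerve simplices:
  V12={q9} V14={q2} V15={q4} V16={q7} V23={q3} V34={q10} V56={q5,q8}
C dims 6,7; δ0: rk 6, SNF 1^5·2
degree 0: 6−6−0 = 0 → Ȟ^0 ≅ 0
degree 1: 7−0−6 = 1 plus torsion [2] → Ȟ^1 ≅ Z ⊕ Z/2
degree 2: 0−0−0 = 0 → Ȟ^2 ≅ 0

Ȟ^0 ≅ 0,  Ȟ^1 ≅ Z ⊕ Z/2,  Ȟ^2 ≅ 0


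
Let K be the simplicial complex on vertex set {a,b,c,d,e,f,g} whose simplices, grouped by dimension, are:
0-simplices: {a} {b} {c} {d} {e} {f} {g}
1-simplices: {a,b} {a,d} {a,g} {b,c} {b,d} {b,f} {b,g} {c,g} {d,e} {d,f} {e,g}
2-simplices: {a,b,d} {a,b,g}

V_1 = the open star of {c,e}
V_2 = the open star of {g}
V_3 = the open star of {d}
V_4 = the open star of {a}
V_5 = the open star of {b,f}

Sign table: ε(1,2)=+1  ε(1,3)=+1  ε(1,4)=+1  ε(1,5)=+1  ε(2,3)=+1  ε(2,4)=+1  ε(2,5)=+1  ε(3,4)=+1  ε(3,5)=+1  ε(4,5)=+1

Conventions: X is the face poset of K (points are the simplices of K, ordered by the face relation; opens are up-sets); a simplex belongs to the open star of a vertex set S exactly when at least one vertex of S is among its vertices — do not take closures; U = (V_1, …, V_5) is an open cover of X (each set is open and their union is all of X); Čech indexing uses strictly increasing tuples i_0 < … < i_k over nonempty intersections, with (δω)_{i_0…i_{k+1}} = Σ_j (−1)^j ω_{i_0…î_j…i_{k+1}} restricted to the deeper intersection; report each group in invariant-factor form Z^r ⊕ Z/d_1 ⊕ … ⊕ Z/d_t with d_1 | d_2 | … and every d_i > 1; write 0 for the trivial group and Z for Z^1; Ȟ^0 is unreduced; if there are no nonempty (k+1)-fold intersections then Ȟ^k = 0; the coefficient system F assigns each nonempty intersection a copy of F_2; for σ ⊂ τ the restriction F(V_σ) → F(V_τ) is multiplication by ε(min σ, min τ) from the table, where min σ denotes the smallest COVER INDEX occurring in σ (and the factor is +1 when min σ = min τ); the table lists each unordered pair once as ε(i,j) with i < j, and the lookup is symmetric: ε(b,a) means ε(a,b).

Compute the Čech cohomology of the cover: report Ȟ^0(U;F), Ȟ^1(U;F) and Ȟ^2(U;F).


Ȟ^0 = Z/2,  Ȟ^1 = Z/2 ⊕ Z/2,  Ȟ^2 = 0

nerve of the cover:
  V1={{c},{e},{b,c},{c,g},{d,e},{e,g}} V2={{g},{a,g},{b,g},{c,g},{e,g},{a,b,g}} V3={{d},{a,d},{b,d},{d,e},{d,f},{a,b,d}} V4={{a},{a,b},{a,d},{a,g},{a,b,d},{a,b,g}} V5={{b},{f},{a,b},{b,c},{b,d},{b,f},{b,g},{d,f},{a,b,d},{a,b,g}}
  V12={{c,g},{e,g}} V13={{d,e}} V15={{b,c}} V24={{a,g},{a,b,g}} V25={{b,g},{a,b,g}} V34={{a,d},{a,b,d}} V35={{b,d},{d,f},{a,b,d}} V45={{a,b},{a,b,d},{a,b,g}}
  V245={{a,b,g}} V345={{a,b,d}}
C dims 5,8,2; δ0: rk_F2 4; δ1: rk_F2 2
Ȟ^0 = (5 − 4) − 0 = 1, so Ȟ^0 ≅ Z/2
Ȟ^1 = (8 − 2) − 4 = 2, so Ȟ^1 ≅ Z/2 ⊕ Z/2
Ȟ^2 = (2 − 0) − 2 = 0, so Ȟ^2 ≅ 0


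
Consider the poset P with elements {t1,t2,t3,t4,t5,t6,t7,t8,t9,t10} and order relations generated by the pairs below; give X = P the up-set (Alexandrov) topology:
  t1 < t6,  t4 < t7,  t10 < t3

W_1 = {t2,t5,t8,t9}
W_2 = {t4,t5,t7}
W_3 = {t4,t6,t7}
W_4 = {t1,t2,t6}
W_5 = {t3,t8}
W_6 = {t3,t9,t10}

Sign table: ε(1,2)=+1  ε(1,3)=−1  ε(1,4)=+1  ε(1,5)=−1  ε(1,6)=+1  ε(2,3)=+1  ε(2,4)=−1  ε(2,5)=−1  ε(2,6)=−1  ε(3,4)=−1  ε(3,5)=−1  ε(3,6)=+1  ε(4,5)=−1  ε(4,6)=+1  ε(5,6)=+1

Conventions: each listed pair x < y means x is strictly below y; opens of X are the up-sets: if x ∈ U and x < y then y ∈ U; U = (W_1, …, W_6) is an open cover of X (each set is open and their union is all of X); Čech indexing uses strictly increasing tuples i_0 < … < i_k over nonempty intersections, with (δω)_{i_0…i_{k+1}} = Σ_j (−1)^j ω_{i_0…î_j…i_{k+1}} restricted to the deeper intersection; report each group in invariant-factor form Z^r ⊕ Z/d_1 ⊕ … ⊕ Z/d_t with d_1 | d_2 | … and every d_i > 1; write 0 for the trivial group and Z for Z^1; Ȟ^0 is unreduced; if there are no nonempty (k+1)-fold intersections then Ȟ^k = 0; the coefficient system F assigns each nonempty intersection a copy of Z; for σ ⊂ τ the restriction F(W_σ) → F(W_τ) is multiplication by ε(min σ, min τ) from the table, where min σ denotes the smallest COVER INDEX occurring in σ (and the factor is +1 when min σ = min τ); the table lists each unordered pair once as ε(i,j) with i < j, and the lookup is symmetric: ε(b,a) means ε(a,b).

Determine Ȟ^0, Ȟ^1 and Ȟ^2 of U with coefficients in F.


Ȟ^0 = 0, Ȟ^1 = Z ⊕ Z/2, Ȟ^2 = 0

nerve simplices:
  W12={t5} W14={t2} W15={t8} W16={t9} W23={t4,t7} W34={t6} W56={t3}
C dims 6,7; δ0: rk 6, SNF 1^5·2
degree 0: 6−6−0 = 0 → Ȟ^0 ≅ 0
degree 1: 7−0−6 = 1 plus torsion [2] → Ȟ^1 ≅ Z ⊕ Z/2
degree 2: 0−0−0 = 0 → Ȟ^2 ≅ 0


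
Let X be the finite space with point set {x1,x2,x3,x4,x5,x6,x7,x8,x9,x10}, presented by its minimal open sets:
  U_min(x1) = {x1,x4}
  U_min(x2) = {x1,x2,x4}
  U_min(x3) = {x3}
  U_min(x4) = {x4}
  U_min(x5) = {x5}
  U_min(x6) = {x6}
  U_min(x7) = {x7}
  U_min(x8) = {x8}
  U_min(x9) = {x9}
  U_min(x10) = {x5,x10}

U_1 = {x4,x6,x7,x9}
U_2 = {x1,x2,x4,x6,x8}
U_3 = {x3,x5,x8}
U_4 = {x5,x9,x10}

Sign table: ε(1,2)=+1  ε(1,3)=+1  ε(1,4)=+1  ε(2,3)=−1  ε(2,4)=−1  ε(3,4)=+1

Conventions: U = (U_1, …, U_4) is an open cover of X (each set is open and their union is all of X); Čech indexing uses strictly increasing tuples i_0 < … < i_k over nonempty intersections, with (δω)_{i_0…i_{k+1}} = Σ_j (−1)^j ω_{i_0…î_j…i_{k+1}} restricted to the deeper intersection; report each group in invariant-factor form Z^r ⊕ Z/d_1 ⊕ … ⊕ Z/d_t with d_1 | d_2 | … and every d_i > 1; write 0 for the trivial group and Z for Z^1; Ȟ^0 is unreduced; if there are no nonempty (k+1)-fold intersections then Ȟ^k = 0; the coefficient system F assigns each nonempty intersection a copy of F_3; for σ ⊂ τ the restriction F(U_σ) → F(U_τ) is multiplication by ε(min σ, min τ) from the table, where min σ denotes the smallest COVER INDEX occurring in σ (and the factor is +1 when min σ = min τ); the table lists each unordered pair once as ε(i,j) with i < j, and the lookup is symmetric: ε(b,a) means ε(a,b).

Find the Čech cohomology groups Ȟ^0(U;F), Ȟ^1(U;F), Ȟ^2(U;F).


nerve simplices:
  U12={x4,x6} U14={x9} U23={x8} U34={x5}
C dims 4,4; δ0: rk_F3 4
degree 0: 4−4−0 = 0 → Ȟ^0 ≅ 0
degree 1: 4−0−4 = 0 → Ȟ^1 ≅ 0
degree 2: 0−0−0 = 0 → Ȟ^2 ≅ 0

Ȟ^0(U;F) ≅ 0, Ȟ^1(U;F) ≅ 0, Ȟ^2(U;F) ≅ 0


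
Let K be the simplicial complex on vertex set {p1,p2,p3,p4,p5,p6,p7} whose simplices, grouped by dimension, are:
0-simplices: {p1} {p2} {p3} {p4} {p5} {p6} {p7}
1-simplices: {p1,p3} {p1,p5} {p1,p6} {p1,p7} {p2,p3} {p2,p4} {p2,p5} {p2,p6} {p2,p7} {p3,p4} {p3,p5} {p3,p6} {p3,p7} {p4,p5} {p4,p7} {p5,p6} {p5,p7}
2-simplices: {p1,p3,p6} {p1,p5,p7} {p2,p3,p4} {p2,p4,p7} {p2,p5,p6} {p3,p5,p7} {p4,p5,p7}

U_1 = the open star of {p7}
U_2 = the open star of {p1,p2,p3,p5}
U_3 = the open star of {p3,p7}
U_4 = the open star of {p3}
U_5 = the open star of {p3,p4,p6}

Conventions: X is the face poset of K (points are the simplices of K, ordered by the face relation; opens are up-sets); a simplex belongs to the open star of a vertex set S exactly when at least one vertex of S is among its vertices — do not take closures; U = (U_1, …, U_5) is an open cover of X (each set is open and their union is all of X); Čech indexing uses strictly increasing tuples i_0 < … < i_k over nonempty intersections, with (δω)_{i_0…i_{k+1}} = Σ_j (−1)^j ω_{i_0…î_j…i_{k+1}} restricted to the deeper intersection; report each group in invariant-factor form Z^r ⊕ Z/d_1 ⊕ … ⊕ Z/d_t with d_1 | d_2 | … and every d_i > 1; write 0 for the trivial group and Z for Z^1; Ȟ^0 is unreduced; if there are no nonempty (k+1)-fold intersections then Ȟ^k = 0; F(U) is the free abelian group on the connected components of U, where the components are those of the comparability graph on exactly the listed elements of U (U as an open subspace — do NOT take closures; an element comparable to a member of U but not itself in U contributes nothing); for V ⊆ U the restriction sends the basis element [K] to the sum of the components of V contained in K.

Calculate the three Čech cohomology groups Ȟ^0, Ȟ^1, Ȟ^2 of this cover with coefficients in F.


nerve of the cover:
  U1={{p7},{p1,p7},{p2,p7},{p3,p7},{p4,p7},{p5,p7},{p1,p5,p7},{p2,p4,p7},{p3,p5,p7},{p4,p5,p7}} U2={{p1},{p2},{p3},{p5},{p1,p3},{p1,p5},{p1,p6},{p1,p7},{p2,p3},{p2,p4},{p2,p5},{p2,p6},{p2,p7},{p3,p4},{p3,p5},{p3,p6},{p3,p7},{p4,p5},{p5,p6},{p5,p7},{p1,p3,p6},{p1,p5,p7},{p2,p3,p4},{p2,p4,p7},{p2,p5,p6},{p3,p5,p7},{p4,p5,p7}} U3={{p3},{p7},{p1,p3},{p1,p7},{p2,p3},{p2,p7},{p3,p4},{p3,p5},{p3,p6},{p3,p7},{p4,p7},{p5,p7},{p1,p3,p6},{p1,p5,p7},{p2,p3,p4},{p2,p4,p7},{p3,p5,p7},{p4,p5,p7}} U4={{p3},{p1,p3},{p2,p3},{p3,p4},{p3,p5},{p3,p6},{p3,p7},{p1,p3,p6},{p2,p3,p4},{p3,p5,p7}} U5={{p3},{p4},{p6},{p1,p3},{p1,p6},{p2,p3},{p2,p4},{p2,p6},{p3,p4},{p3,p5},{p3,p6},{p3,p7},{p4,p5},{p4,p7},{p5,p6},{p1,p3,p6},{p2,p3,p4},{p2,p4,p7},{p2,p5,p6},{p3,p5,p7},{p4,p5,p7}}
  U12={{p1,p7},{p2,p7},{p3,p7},{p5,p7},{p1,p5,p7},{p2,p4,p7},{p3,p5,p7},{p4,p5,p7}} U13={{p7},{p1,p7},{p2,p7},{p3,p7},{p4,p7},{p5,p7},{p1,p5,p7},{p2,p4,p7},{p3,p5,p7},{p4,p5,p7}} U14={{p3,p7},{p3,p5,p7}} U15={{p3,p7},{p4,p7},{p2,p4,p7},{p3,p5,p7},{p4,p5,p7}} U23={{p3},{p1,p3},{p1,p7},{p2,p3},{p2,p7},{p3,p4},{p3,p5},{p3,p6},{p3,p7},{p5,p7},{p1,p3,p6},{p1,p5,p7},{p2,p3,p4},{p2,p4,p7},{p3,p5,p7},{p4,p5,p7}} U24={{p3},{p1,p3},{p2,p3},{p3,p4},{p3,p5},{p3,p6},{p3,p7},{p1,p3,p6},{p2,p3,p4},{p3,p5,p7}} U25={{p3},{p1,p3},{p1,p6},{p2,p3},{p2,p4},{p2,p6},{p3,p4},{p3,p5},{p3,p6},{p3,p7},{p4,p5},{p5,p6},{p1,p3,p6},{p2,p3,p4},{p2,p4,p7},{p2,p5,p6},{p3,p5,p7},{p4,p5,p7}} U34={{p3},{p1,p3},{p2,p3},{p3,p4},{p3,p5},{p3,p6},{p3,p7},{p1,p3,p6},{p2,p3,p4},{p3,p5,p7}} U35={{p3},{p1,p3},{p2,p3},{p3,p4},{p3,p5},{p3,p6},{p3,p7},{p4,p7},{p1,p3,p6},{p2,p3,p4},{p2,p4,p7},{p3,p5,p7},{p4,p5,p7}} U45={{p3},{p1,p3},{p2,p3},{p3,p4},{p3,p5},{p3,p6},{p3,p7},{p1,p3,p6},{p2,p3,p4},{p3,p5,p7}}
  U123={{p1,p7},{p2,p7},{p3,p7},{p5,p7},{p1,p5,p7},{p2,p4,p7},{p3,p5,p7},{p4,p5,p7}} U124={{p3,p7},{p3,p5,p7}} U125={{p3,p7},{p2,p4,p7},{p3,p5,p7},{p4,p5,p7}} U134={{p3,p7},{p3,p5,p7}} U135={{p3,p7},{p4,p7},{p2,p4,p7},{p3,p5,p7},{p4,p5,p7}} U145={{p3,p7},{p3,p5,p7}} U234={{p3},{p1,p3},{p2,p3},{p3,p4},{p3,p5},{p3,p6},{p3,p7},{p1,p3,p6},{p2,p3,p4},{p3,p5,p7}} U235={{p3},{p1,p3},{p2,p3},{p3,p4},{p3,p5},{p3,p6},{p3,p7},{p1,p3,p6},{p2,p3,p4},{p2,p4,p7},{p3,p5,p7},{p4,p5,p7}} U245={{p3},{p1,p3},{p2,p3},{p3,p4},{p3,p5},{p3,p6},{p3,p7},{p1,p3,p6},{p2,p3,p4},{p3,p5,p7}} U345={{p3},{p1,p3},{p2,p3},{p3,p4},{p3,p5},{p3,p6},{p3,p7},{p1,p3,p6},{p2,p3,p4},{p3,p5,p7}}
  U1234={{p3,p7},{p3,p5,p7}} U1235={{p3,p7},{p2,p4,p7},{p3,p5,p7},{p4,p5,p7}} U1245={{p3,p7},{p3,p5,p7}} U1345={{p3,p7},{p3,p5,p7}} U2345={{p3},{p1,p3},{p2,p3},{p3,p4},{p3,p5},{p3,p6},{p3,p7},{p1,p3,p6},{p2,p3,p4},{p3,p5,p7}}
  U12345={{p3,p7},{p3,p5,p7}}
components per intersection:
  U1: {{p7},{p1,p7},{p2,p7},{p3,p7},{p4,p7},{p5,p7},{p1,p5,p7},{p2,p4,p7},{p3,p5,p7},{p4,p5,p7}}
  U2: {{p1},{p2},{p3},{p5},{p1,p3},{p1,p5},{p1,p6},{p1,p7},{p2,p3},{p2,p4},{p2,p5},{p2,p6},{p2,p7},{p3,p4},{p3,p5},{p3,p6},{p3,p7},{p4,p5},{p5,p6},{p5,p7},{p1,p3,p6},{p1,p5,p7},{p2,p3,p4},{p2,p4,p7},{p2,p5,p6},{p3,p5,p7},{p4,p5,p7}}
  U3: {{p3},{p7},{p1,p3},{p1,p7},{p2,p3},{p2,p7},{p3,p4},{p3,p5},{p3,p6},{p3,p7},{p4,p7},{p5,p7},{p1,p3,p6},{p1,p5,p7},{p2,p3,p4},{p2,p4,p7},{p3,p5,p7},{p4,p5,p7}}
  U4: {{p3},{p1,p3},{p2,p3},{p3,p4},{p3,p5},{p3,p6},{p3,p7},{p1,p3,p6},{p2,p3,p4},{p3,p5,p7}}
  U5: {{p3},{p4},{p6},{p1,p3},{p1,p6},{p2,p3},{p2,p4},{p2,p6},{p3,p4},{p3,p5},{p3,p6},{p3,p7},{p4,p5},{p4,p7},{p5,p6},{p1,p3,p6},{p2,p3,p4},{p2,p4,p7},{p2,p5,p6},{p3,p5,p7},{p4,p5,p7}}
  U12: {{p1,p7},{p3,p7},{p5,p7},{p1,p5,p7},{p3,p5,p7},{p4,p5,p7}} {{p2,p7},{p2,p4,p7}}
  U13: {{p7},{p1,p7},{p2,p7},{p3,p7},{p4,p7},{p5,p7},{p1,p5,p7},{p2,p4,p7},{p3,p5,p7},{p4,p5,p7}}
  U14: {{p3,p7},{p3,p5,p7}}
  U15: {{p3,p7},{p3,p5,p7}} {{p4,p7},{p2,p4,p7},{p4,p5,p7}}
  U23: {{p3},{p1,p3},{p1,p7},{p2,p3},{p3,p4},{p3,p5},{p3,p6},{p3,p7},{p5,p7},{p1,p3,p6},{p1,p5,p7},{p2,p3,p4},{p3,p5,p7},{p4,p5,p7}} {{p2,p7},{p2,p4,p7}}
  U24: {{p3},{p1,p3},{p2,p3},{p3,p4},{p3,p5},{p3,p6},{p3,p7},{p1,p3,p6},{p2,p3,p4},{p3,p5,p7}}
  U25: {{p3},{p1,p3},{p1,p6},{p2,p3},{p2,p4},{p3,p4},{p3,p5},{p3,p6},{p3,p7},{p1,p3,p6},{p2,p3,p4},{p2,p4,p7},{p3,p5,p7}} {{p2,p6},{p5,p6},{p2,p5,p6}} {{p4,p5},{p4,p5,p7}}
  U34: {{p3},{p1,p3},{p2,p3},{p3,p4},{p3,p5},{p3,p6},{p3,p7},{p1,p3,p6},{p2,p3,p4},{p3,p5,p7}}
  U35: {{p3},{p1,p3},{p2,p3},{p3,p4},{p3,p5},{p3,p6},{p3,p7},{p1,p3,p6},{p2,p3,p4},{p3,p5,p7}} {{p4,p7},{p2,p4,p7},{p4,p5,p7}}
  U45: {{p3},{p1,p3},{p2,p3},{p3,p4},{p3,p5},{p3,p6},{p3,p7},{p1,p3,p6},{p2,p3,p4},{p3,p5,p7}}
  U123: {{p1,p7},{p3,p7},{p5,p7},{p1,p5,p7},{p3,p5,p7},{p4,p5,p7}} {{p2,p7},{p2,p4,p7}}
  U124: {{p3,p7},{p3,p5,p7}}
  U125: {{p3,p7},{p3,p5,p7}} {{p2,p4,p7}} {{p4,p5,p7}}
  U134: {{p3,p7},{p3,p5,p7}}
  U135: {{p3,p7},{p3,p5,p7}} {{p4,p7},{p2,p4,p7},{p4,p5,p7}}
  U145: {{p3,p7},{p3,p5,p7}}
  U234: {{p3},{p1,p3},{p2,p3},{p3,p4},{p3,p5},{p3,p6},{p3,p7},{p1,p3,p6},{p2,p3,p4},{p3,p5,p7}}
  U235: {{p3},{p1,p3},{p2,p3},{p3,p4},{p3,p5},{p3,p6},{p3,p7},{p1,p3,p6},{p2,p3,p4},{p3,p5,p7}} {{p2,p4,p7}} {{p4,p5,p7}}
  U245: {{p3},{p1,p3},{p2,p3},{p3,p4},{p3,p5},{p3,p6},{p3,p7},{p1,p3,p6},{p2,p3,p4},{p3,p5,p7}}
  U345: {{p3},{p1,p3},{p2,p3},{p3,p4},{p3,p5},{p3,p6},{p3,p7},{p1,p3,p6},{p2,p3,p4},{p3,p5,p7}}
  U1234: {{p3,p7},{p3,p5,p7}}
  U1235: {{p3,p7},{p3,p5,p7}} {{p2,p4,p7}} {{p4,p5,p7}}
  U1245: {{p3,p7},{p3,p5,p7}}
  U1345: {{p3,p7},{p3,p5,p7}}
  U2345: {{p3},{p1,p3},{p2,p3},{p3,p4},{p3,p5},{p3,p6},{p3,p7},{p1,p3,p6},{p2,p3,p4},{p3,p5,p7}}
  U12345: {{p3,p7},{p3,p5,p7}}
C dims 5,16,16,7; δ0: rk 4, SNF 1^4; δ1: rk 10, SNF 1^10; δ2: rk 6, SNF 1^6
Ȟ^0 = (5 − 4) − 0 = 1, so Ȟ^0 ≅ Z
Ȟ^1 = (16 − 10) − 4 = 2, so Ȟ^1 ≅ Z^2
Ȟ^2 = (16 − 6) − 10 = 0, so Ȟ^2 ≅ 0

Ȟ^0(U;F) ≅ Z,  Ȟ^1(U;F) ≅ Z^2,  Ȟ^2(U;F) ≅ 0
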